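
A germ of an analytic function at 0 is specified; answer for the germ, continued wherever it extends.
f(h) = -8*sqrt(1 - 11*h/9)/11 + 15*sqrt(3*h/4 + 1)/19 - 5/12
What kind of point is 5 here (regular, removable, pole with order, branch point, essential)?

There is no denominator, hence no pole anywhere.
Branch term sqrt(1 - h/(-4/3)): argument at 5 is 19/4, nonzero, so 5 is not its branch point (a point on a principal cut is still regular for the continued germ).
Branch term sqrt(1 - h/(9/11)): argument at 5 is -46/9, nonzero, so 5 is not its branch point (a point on a principal cut is still regular for the continued germ).
So the germ continues analytically to 5.

The point is a regular point.


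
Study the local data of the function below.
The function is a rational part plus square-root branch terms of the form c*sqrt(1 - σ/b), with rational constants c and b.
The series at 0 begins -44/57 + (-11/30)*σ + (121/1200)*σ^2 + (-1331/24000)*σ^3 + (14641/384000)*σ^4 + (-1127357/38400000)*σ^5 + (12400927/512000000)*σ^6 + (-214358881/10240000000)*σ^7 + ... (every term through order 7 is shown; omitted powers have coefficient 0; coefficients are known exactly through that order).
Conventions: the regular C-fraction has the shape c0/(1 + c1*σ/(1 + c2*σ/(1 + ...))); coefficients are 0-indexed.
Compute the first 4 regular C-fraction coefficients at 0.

Taylor coefficients (read off): a_0 = -44/57, a_1 = -11/30, a_2 = 121/1200, a_3 = -1331/24000.
c0 = a_0 = -44/57. Peel one level at a time: if S = 1 + c*σ/S' with S'(0) = 1, then c is the σ-coefficient of S and S' = c*σ/(S - 1).
S_1 = c0/f = 1 + (-19/40)*σ + (57/160)*σ^2 + ...; c1 = -19/40.
S_2 = c1*σ/(S_1 - 1) = 1 + (3/4)*σ + (-121/1600)*σ^2 + ...; c2 = 3/4.
S_3 = c2*σ/(S_2 - 1) = 1 + (121/1200)*σ + ...; c3 = 121/1200.

The regular C-fraction coefficients are [-44/57, -19/40, 3/4, 121/1200].


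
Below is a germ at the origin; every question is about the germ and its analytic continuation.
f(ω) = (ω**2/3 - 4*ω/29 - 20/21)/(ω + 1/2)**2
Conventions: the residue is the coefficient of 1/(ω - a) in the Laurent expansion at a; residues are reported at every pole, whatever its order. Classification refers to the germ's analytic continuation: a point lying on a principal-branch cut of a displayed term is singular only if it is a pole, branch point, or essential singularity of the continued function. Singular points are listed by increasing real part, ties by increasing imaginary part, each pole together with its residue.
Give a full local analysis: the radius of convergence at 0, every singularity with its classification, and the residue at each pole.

Radius of convergence at 0: 1/2.
At -1/2: a pole of order 2; residue -41/87.

Denominator factor (ω + 1/2)^2: pole of order 2 at -1/2, modulus 1/2.
The radius of convergence is the smallest modulus among the singular points: 1/2.
At the order-2 pole -1/2 set g(ω) = (ω - (-1/2))^2*f(ω) = ω**2/3 - 4*ω/29 - 20/21.
Order-2 pole: residue = g'(a); g'(-1/2) = -41/87, so the residue is -41/87.


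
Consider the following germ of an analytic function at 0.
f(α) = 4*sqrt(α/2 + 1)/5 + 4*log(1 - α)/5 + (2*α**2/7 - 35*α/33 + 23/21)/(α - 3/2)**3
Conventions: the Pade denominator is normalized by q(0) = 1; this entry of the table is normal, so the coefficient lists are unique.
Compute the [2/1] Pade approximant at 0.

The Pade approximant has numerator coefficients [1348/2835, -201845619308/156815113455, -22482064999/418173635880]; denominator coefficients [1, -14906545/20114172].

Taylor coefficients needed (expand at 0): a_0 = 1348/2835, a_1 = -3239/3465, a_2 = -558727/748440, a_3 = -2981309/5388768.
Write the denominator as Q(α) = 1 + q1*α. Requiring Q*f - P = O(α^4) with deg P <= 2 kills the coefficients of α^3..α^3 in Q*f:
  α^3: a_3 + q1*a_2 = 0, i.e. -2981309/5388768 + (-558727/748440)*q1 = 0.
Solving this linear system: q1 = -14906545/20114172.
The numerator is Q*f truncated at degree 2: P0 = a_0 = 1348/2835; P1 = a_1 + q1*a_0 = -201845619308/156815113455; P2 = a_2 + q1*a_1 = -22482064999/418173635880.


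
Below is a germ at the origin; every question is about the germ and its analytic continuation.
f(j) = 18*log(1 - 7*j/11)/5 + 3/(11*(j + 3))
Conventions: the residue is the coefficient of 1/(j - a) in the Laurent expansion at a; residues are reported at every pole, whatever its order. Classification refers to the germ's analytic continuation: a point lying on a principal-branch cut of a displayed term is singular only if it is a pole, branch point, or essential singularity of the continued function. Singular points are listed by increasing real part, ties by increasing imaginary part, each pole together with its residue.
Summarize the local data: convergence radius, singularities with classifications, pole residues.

Radius of convergence at 0: 11/7.
At -3: a pole of order 1; residue 3/11.
At 11/7: a logarithmic branch point.

Denominator factor (j + 3): pole of order 1 at -3, modulus 3.
Branch term (18/5)*log(1 - j/(11/7)): its argument vanishes at j = 11/7, a logarithmic branch point, modulus 11/7.
The radius of convergence is the smallest modulus among the singular points: 11/7.
The branch term is analytic at -3 and contributes nothing to the residue; only the rational part matters.
At the order-1 pole -3 set g(j) = (j - (-3))*(rational part) = 3/11.
Simple pole: residue = g(a) at a = -3, which is 3/11.
List the singular points by increasing real part (a conjugate pair: the negative imaginary part first).


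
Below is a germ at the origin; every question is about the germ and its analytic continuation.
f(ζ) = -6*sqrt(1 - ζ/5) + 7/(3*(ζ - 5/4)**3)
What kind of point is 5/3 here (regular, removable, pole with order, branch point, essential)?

Denominator factors: ζ - 5/4 = 5/12 at ζ = 5/3 — none vanishes.
Branch term sqrt(1 - ζ/(5)): argument at 5/3 is 2/3, nonzero, so 5/3 is not its branch point (a point on a principal cut is still regular for the continued germ).
So the germ continues analytically to 5/3.

The point is a regular point.


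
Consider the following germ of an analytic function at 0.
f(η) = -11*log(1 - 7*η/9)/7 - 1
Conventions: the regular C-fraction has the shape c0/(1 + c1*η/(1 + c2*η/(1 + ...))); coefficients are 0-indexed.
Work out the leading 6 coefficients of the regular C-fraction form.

The regular C-fraction coefficients are [-1, 11/9, -29/18, -49/1566, -280/783, -203/1800].

Taylor coefficients (expand at 0): a_0 = -1, a_1 = 11/9, a_2 = 77/162, a_3 = 539/2187, a_4 = 3773/26244, a_5 = 26411/295245.
c0 = a_0 = -1. Peel one level at a time: if S = 1 + c*η/S' with S'(0) = 1, then c is the η-coefficient of S and S' = c*η/(S - 1).
S_1 = c0/f = 1 + (11/9)*η + (319/162)*η^2 + ...; c1 = 11/9.
S_2 = c1*η/(S_1 - 1) = 1 + (-29/18)*η + (-49/972)*η^2 + ...; c2 = -29/18.
S_3 = c2*η/(S_2 - 1) = 1 + (-49/1566)*η + (-6860/613089)*η^2 + ...; c3 = -49/1566.
S_4 = c3*η/(S_3 - 1) = 1 + (-280/783)*η + (-49/1215)*η^2 + ...; c4 = -280/783.
S_5 = c4*η/(S_4 - 1) = 1 + (-203/1800)*η + ...; c5 = -203/1800.


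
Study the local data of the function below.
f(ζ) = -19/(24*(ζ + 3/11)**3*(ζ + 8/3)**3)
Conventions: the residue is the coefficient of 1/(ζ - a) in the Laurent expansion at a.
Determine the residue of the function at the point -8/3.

The residue is 743572467/12308225596.

At the order-3 pole -8/3 set g(ζ) = (ζ - (-8/3))^3*f(ζ) = -19/(24*(ζ + 3/11)**3).
Order-3 pole: residue = g''(a)/2; g''(-8/3) = 743572467/6154112798, so the residue is 743572467/12308225596.


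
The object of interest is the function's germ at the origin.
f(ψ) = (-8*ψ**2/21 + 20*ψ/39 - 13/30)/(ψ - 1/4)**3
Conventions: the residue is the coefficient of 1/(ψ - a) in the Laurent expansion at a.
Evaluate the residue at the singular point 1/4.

The residue is -8/21.

At the order-3 pole 1/4 set g(ψ) = (ψ - (1/4))^3*f(ψ) = -8*ψ**2/21 + 20*ψ/39 - 13/30.
Order-3 pole: residue = g''(a)/2; g''(1/4) = -16/21, so the residue is -8/21.


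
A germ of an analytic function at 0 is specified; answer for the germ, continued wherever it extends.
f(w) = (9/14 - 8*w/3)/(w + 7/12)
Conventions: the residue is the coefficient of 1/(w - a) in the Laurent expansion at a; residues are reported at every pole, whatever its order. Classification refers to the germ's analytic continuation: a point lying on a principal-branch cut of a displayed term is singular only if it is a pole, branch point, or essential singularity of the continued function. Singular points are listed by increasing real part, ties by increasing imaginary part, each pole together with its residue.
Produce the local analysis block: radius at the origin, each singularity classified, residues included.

Denominator factor (w + 7/12): pole of order 1 at -7/12, modulus 7/12.
The radius of convergence is the smallest modulus among the singular points: 7/12.
At the order-1 pole -7/12 set g(w) = (w - (-7/12))*f(w) = 9/14 - 8*w/3.
Simple pole: residue = g(a) at a = -7/12, which is 277/126.

Radius of convergence at 0: 7/12.
At -7/12: a pole of order 1; residue 277/126.


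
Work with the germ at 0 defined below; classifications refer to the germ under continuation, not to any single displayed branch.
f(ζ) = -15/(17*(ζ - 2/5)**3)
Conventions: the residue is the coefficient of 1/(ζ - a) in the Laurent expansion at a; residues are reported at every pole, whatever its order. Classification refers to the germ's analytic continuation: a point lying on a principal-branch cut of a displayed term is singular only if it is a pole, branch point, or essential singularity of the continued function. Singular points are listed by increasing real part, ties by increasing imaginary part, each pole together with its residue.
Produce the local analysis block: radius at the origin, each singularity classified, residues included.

Radius of convergence at 0: 2/5.
At 2/5: a pole of order 3; residue 0.

Denominator factor (ζ - 2/5)^3: pole of order 3 at 2/5, modulus 2/5.
The radius of convergence is the smallest modulus among the singular points: 2/5.
At the order-3 pole 2/5 set g(ζ) = (ζ - (2/5))^3*f(ζ) = -15/17.
Order-3 pole: residue = g''(a)/2; g''(2/5) = 0, so the residue is 0.


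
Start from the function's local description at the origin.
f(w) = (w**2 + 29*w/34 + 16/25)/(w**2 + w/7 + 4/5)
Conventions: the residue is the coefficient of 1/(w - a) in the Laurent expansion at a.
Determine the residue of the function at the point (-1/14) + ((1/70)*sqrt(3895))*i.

The residue is (169/476) + ((17553/9270100)*sqrt(3895))*i.

The factor w**2 + w/7 + 4/5 splits as (w - a)(w - a') with a = (-1/14) + ((1/70)*sqrt(3895))*i, a' = (-1/14) - ((1/70)*sqrt(3895))*i. At the order-1 pole a set g(w) = (w - a)*f(w) = [w**2 + 29*w/34 + 16/25] / (w - a').
Simple pole: residue = g(a) at a = (-1/14) + ((1/70)*sqrt(3895))*i, which is (169/476) + ((17553/9270100)*sqrt(3895))*i.


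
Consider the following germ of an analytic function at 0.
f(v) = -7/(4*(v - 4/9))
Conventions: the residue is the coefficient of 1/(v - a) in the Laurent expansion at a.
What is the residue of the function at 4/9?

The residue is -7/4.

At the order-1 pole 4/9 set g(v) = (v - (4/9))*f(v) = -7/4.
Simple pole: residue = g(a) at a = 4/9, which is -7/4.


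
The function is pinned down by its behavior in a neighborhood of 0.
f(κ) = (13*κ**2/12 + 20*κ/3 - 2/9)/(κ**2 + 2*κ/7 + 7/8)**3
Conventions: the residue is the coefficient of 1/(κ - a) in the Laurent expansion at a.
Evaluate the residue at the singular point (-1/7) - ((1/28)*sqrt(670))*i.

The residue is -((4084787/451144500)*sqrt(670))*i.


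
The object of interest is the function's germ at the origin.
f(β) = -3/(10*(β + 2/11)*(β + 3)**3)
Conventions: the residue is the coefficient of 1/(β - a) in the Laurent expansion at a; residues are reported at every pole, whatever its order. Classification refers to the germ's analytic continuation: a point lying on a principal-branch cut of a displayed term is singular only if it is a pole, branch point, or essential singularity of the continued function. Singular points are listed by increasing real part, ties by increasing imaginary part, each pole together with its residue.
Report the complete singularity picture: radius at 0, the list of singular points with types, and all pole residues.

Radius of convergence at 0: 2/11.
At -3: a pole of order 3; residue 3993/297910.
At -2/11: a pole of order 1; residue -3993/297910.

Denominator factor (β + 3)^3: pole of order 3 at -3, modulus 3.
Denominator factor (β + 2/11): pole of order 1 at -2/11, modulus 2/11.
The radius of convergence is the smallest modulus among the singular points: 2/11.
At the order-3 pole -3 set g(β) = (β - (-3))^3*f(β) = -3/(10*(β + 2/11)).
Order-3 pole: residue = g''(a)/2; g''(-3) = 3993/148955, so the residue is 3993/297910.
At the order-1 pole -2/11 set g(β) = (β - (-2/11))*f(β) = -3/(10*(β + 3)**3).
Simple pole: residue = g(a) at a = -2/11, which is -3993/297910.
List the singular points by increasing real part (a conjugate pair: the negative imaginary part first).


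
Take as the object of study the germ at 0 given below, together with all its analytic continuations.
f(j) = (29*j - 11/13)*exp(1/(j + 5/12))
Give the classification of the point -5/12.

The point is an essential singularity.

The exponent 1/(j - (-5/12)) has a pole at -5/12, so exp(1/(j - (-5/12))) takes every nonzero value near it: an essential singularity (not a pole of any order).


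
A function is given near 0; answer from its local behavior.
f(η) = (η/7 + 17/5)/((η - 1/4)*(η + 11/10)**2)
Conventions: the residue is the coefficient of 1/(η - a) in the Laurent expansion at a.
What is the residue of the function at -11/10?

The residue is -9620/5103.

At the order-2 pole -11/10 set g(η) = (η - (-11/10))^2*f(η) = (η/7 + 17/5)/(η - 1/4).
Order-2 pole: residue = g'(a); g'(-11/10) = -9620/5103, so the residue is -9620/5103.


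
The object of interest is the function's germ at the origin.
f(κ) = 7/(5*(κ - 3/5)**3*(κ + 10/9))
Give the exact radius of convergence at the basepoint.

Denominator factor (κ + 10/9): pole of order 1 at -10/9, modulus 10/9.
Denominator factor (κ - 3/5)^3: pole of order 3 at 3/5, modulus 3/5.
The radius of convergence is the smallest modulus among the singular points: 3/5.

The radius of convergence is 3/5.


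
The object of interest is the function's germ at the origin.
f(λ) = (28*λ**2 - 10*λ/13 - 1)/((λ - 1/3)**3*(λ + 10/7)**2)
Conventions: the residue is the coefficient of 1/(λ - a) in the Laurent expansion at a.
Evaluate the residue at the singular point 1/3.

At the order-3 pole 1/3 set g(λ) = (λ - (1/3))^3*f(λ) = (28*λ**2 - 10*λ/13 - 1)/(λ + 10/7)**2.
Order-3 pole: residue = g''(a)/2; g''(1/3) = 148750182/24364093, so the residue is 74375091/24364093.

The residue is 74375091/24364093.


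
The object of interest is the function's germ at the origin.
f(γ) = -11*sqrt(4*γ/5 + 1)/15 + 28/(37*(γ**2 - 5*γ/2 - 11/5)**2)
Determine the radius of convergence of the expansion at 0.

Denominator factor (γ**2 - 5*γ/2 - 11/5)^2: discriminant 301/20, real irrational roots 5/4 + (1/20)*sqrt(1505) and 5/4 - (1/20)*sqrt(1505); poles of order 2, moduli 5/4 + (1/20)*sqrt(1505) and -5/4 + (1/20)*sqrt(1505).
Branch term (-11/15)*sqrt(1 - γ/(-5/4)): its argument vanishes at γ = -5/4, a square-root branch point, modulus 5/4.
The radius of convergence is the smallest modulus among the singular points: -5/4 + (1/20)*sqrt(1505).

The radius of convergence is -5/4 + (1/20)*sqrt(1505).


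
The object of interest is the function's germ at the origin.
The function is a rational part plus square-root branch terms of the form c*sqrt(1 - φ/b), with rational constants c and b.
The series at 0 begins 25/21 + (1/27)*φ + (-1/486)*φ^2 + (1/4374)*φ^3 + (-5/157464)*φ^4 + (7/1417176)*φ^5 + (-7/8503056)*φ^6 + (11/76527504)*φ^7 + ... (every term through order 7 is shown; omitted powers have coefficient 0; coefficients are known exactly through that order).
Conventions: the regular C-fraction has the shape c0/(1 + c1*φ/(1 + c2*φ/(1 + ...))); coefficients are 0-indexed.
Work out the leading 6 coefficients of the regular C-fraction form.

Taylor coefficients (read off): a_0 = 25/21, a_1 = 1/27, a_2 = -1/486, a_3 = 1/4374, a_4 = -5/157464, a_5 = 7/1417176.
c0 = a_0 = 25/21. Peel one level at a time: if S = 1 + c*φ/S' with S'(0) = 1, then c is the φ-coefficient of S and S' = c*φ/(S - 1).
S_1 = c0/f = 1 + (-7/225)*φ + (91/33750)*φ^2 + ...; c1 = -7/225.
S_2 = c1*φ/(S_1 - 1) = 1 + (13/150)*φ + (-1/324)*φ^2 + ...; c2 = 13/150.
S_3 = c2*φ/(S_2 - 1) = 1 + (25/702)*φ + (-1325/492804)*φ^2 + ...; c3 = 25/702.
S_4 = c3*φ/(S_3 - 1) = 1 + (53/702)*φ + (-1/324)*φ^2 + ...; c4 = 53/702.
S_5 = c4*φ/(S_4 - 1) = 1 + (13/318)*φ + ...; c5 = 13/318.

The regular C-fraction coefficients are [25/21, -7/225, 13/150, 25/702, 53/702, 13/318].


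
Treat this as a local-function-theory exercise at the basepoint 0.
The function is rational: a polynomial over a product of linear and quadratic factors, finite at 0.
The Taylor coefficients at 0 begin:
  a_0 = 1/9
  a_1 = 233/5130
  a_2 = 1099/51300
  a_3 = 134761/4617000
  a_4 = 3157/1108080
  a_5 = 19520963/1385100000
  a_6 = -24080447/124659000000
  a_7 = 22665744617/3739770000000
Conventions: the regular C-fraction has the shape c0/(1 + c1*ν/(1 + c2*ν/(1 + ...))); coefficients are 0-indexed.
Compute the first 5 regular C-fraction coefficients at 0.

Taylor coefficients (read off): a_0 = 1/9, a_1 = 233/5130, a_2 = 1099/51300, a_3 = 134761/4617000, a_4 = 3157/1108080.
c0 = a_0 = 1/9. Peel one level at a time: if S = 1 + c*ν/S' with S'(0) = 1, then c is the ν-coefficient of S and S' = c*ν/(S - 1).
S_1 = c0/f = 1 + (-233/570)*ν + (-4177/162450)*ν^2 + ...; c1 = -233/570.
S_2 = c1*ν/(S_1 - 1) = 1 + (-4177/66405)*ν + (-5132276/12215025)*ν^2 + ...; c2 = -4177/66405.
S_3 = c2*ν/(S_2 - 1) = 1 + (-97513244/14598615)*ν + (900100338/17447329)*ν^2 + ...; c3 = -97513244/14598615.
S_4 = c3*ν/(S_3 - 1) = 1 + (82785544245/10718758426)*ν + ...; c4 = 82785544245/10718758426.

The regular C-fraction coefficients are [1/9, -233/570, -4177/66405, -97513244/14598615, 82785544245/10718758426].


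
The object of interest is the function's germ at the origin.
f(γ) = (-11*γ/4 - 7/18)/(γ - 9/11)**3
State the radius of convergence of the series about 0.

Denominator factor (γ - 9/11)^3: pole of order 3 at 9/11, modulus 9/11.
The radius of convergence is the smallest modulus among the singular points: 9/11.

The radius of convergence is 9/11.


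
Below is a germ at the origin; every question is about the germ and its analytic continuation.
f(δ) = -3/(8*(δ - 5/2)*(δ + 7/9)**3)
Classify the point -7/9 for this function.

The denominator factor δ + 7/9 vanishes at -7/9 and appears to the power 3; the numerator there equals -3/8, nonzero, and no other factor vanishes.
Hence a pole whose order is the multiplicity, 3.

The point is a pole of order 3.


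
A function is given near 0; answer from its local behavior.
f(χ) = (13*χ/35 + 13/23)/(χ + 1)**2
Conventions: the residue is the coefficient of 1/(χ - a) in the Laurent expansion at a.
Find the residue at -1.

The residue is 13/35.

At the order-2 pole -1 set g(χ) = (χ - (-1))^2*f(χ) = 13*χ/35 + 13/23.
Order-2 pole: residue = g'(a); g'(-1) = 13/35, so the residue is 13/35.


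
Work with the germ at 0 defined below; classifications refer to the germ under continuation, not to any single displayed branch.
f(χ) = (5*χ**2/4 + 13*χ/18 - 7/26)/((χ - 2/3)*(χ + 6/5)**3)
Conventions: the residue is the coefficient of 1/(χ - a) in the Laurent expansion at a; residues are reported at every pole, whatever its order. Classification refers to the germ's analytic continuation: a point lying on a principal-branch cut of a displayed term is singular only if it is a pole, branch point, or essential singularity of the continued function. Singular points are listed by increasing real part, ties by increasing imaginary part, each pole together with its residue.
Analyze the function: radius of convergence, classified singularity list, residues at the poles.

Radius of convergence at 0: 2/3.
At -6/5: a pole of order 3; residue -1375/11648.
At 2/3: a pole of order 1; residue 1375/11648.

Denominator factor (χ - 2/3): pole of order 1 at 2/3, modulus 2/3.
Denominator factor (χ + 6/5)^3: pole of order 3 at -6/5, modulus 6/5.
The radius of convergence is the smallest modulus among the singular points: 2/3.
At the order-3 pole -6/5 set g(χ) = (χ - (-6/5))^3*f(χ) = (5*χ**2/4 + 13*χ/18 - 7/26)/(χ - 2/3).
Order-3 pole: residue = g''(a)/2; g''(-6/5) = -1375/5824, so the residue is -1375/11648.
At the order-1 pole 2/3 set g(χ) = (χ - (2/3))*f(χ) = (5*χ**2/4 + 13*χ/18 - 7/26)/(χ + 6/5)**3.
Simple pole: residue = g(a) at a = 2/3, which is 1375/11648.
List the singular points by increasing real part (a conjugate pair: the negative imaginary part first).


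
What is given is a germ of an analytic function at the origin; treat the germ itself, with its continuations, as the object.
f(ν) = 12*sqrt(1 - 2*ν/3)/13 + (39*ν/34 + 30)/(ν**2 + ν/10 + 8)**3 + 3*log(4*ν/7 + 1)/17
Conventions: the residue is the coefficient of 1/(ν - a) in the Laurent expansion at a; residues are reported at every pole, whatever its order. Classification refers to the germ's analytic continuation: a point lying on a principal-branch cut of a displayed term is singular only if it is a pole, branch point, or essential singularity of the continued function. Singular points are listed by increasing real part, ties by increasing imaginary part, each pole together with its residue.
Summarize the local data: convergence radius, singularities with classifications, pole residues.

Radius of convergence at 0: 3/2.
At -7/4: a logarithmic branch point.
At (-1/20) - ((1/20)*sqrt(3199))*i: a pole of order 3; residue ((305415000/556533923183)*sqrt(3199))*i.
At (-1/20) + ((1/20)*sqrt(3199))*i: a pole of order 3; residue -((305415000/556533923183)*sqrt(3199))*i.
At 3/2: an algebraic (square-root) branch point.

Denominator factor (ν**2 + ν/10 + 8)^3: discriminant -3199/100, complex-conjugate roots (-1/20) + ((1/20)*sqrt(3199))*i and (-1/20) - ((1/20)*sqrt(3199))*i; poles of order 3, moduli (2)*sqrt(2) and (2)*sqrt(2).
Branch term (12/13)*sqrt(1 - ν/(3/2)): its argument vanishes at ν = 3/2, a square-root branch point, modulus 3/2.
Branch term (3/17)*log(1 - ν/(-7/4)): its argument vanishes at ν = -7/4, a logarithmic branch point, modulus 7/4.
The radius of convergence is the smallest modulus among the singular points: 3/2.
The branch terms are analytic at (-1/20) - ((1/20)*sqrt(3199))*i and contribute nothing to the residue; only the rational part matters.
The factor ν**2 + ν/10 + 8 splits as (ν - a)(ν - a') with a = (-1/20) - ((1/20)*sqrt(3199))*i, a' = (-1/20) + ((1/20)*sqrt(3199))*i. At the order-3 pole a set g(ν) = (ν - a)^3*(rational part) = [39*ν/34 + 30] / (ν - a')^3.
Order-3 pole: residue = g''(a)/2; g''((-1/20) - ((1/20)*sqrt(3199))*i) = ((610830000/556533923183)*sqrt(3199))*i, so the residue is ((305415000/556533923183)*sqrt(3199))*i.
The branch terms are analytic at (-1/20) + ((1/20)*sqrt(3199))*i and contribute nothing to the residue; only the rational part matters.
The factor ν**2 + ν/10 + 8 splits as (ν - a)(ν - a') with a = (-1/20) + ((1/20)*sqrt(3199))*i, a' = (-1/20) - ((1/20)*sqrt(3199))*i. At the order-3 pole a set g(ν) = (ν - a)^3*(rational part) = [39*ν/34 + 30] / (ν - a')^3.
Order-3 pole: residue = g''(a)/2; g''((-1/20) + ((1/20)*sqrt(3199))*i) = -((610830000/556533923183)*sqrt(3199))*i, so the residue is -((305415000/556533923183)*sqrt(3199))*i.
List the singular points by increasing real part (a conjugate pair: the negative imaginary part first).


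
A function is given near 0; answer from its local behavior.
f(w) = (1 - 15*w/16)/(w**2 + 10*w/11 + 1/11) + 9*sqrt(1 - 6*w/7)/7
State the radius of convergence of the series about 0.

Denominator factor (w**2 + 10*w/11 + 1/11): discriminant 56/121, real irrational roots -5/11 + (1/11)*sqrt(14) and -5/11 - (1/11)*sqrt(14); poles of order 1, moduli 5/11 - (1/11)*sqrt(14) and 5/11 + (1/11)*sqrt(14).
Branch term (9/7)*sqrt(1 - w/(7/6)): its argument vanishes at w = 7/6, a square-root branch point, modulus 7/6.
The radius of convergence is the smallest modulus among the singular points: 5/11 - (1/11)*sqrt(14).

The radius of convergence is 5/11 - (1/11)*sqrt(14).


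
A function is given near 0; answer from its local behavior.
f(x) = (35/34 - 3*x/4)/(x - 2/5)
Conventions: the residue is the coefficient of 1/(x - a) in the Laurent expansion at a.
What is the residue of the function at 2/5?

At the order-1 pole 2/5 set g(x) = (x - (2/5))*f(x) = 35/34 - 3*x/4.
Simple pole: residue = g(a) at a = 2/5, which is 62/85.

The residue is 62/85.


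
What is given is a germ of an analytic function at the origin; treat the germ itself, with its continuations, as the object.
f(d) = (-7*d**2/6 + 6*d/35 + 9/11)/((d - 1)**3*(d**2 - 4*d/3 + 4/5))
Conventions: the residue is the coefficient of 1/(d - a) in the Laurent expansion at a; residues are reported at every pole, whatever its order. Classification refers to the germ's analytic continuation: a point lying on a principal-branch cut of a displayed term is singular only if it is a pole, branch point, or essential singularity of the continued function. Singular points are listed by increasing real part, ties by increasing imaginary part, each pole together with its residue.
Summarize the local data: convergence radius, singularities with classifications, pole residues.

Radius of convergence at 0: (2/5)*sqrt(5).
At (2/3) - ((4/15)*sqrt(5))*i: a pole of order 1; residue (-109785/52822) + ((214329/211288)*sqrt(5))*i.
At (2/3) + ((4/15)*sqrt(5))*i: a pole of order 1; residue (-109785/52822) - ((214329/211288)*sqrt(5))*i.
At 1: a pole of order 3; residue 109785/26411.

Denominator factor (d**2 - 4*d/3 + 4/5): discriminant -64/45, complex-conjugate roots (2/3) + ((4/15)*sqrt(5))*i and (2/3) - ((4/15)*sqrt(5))*i; poles of order 1, moduli (2/5)*sqrt(5) and (2/5)*sqrt(5).
Denominator factor (d - 1)^3: pole of order 3 at 1, modulus 1.
The radius of convergence is the smallest modulus among the singular points: (2/5)*sqrt(5).
The factor d**2 - 4*d/3 + 4/5 splits as (d - a)(d - a') with a = (2/3) - ((4/15)*sqrt(5))*i, a' = (2/3) + ((4/15)*sqrt(5))*i. At the order-1 pole a set g(d) = (d - a)*f(d) = [(-7*d**2/6 + 6*d/35 + 9/11)/(d - 1)**3] / (d - a').
Simple pole: residue = g(a) at a = (2/3) - ((4/15)*sqrt(5))*i, which is (-109785/52822) + ((214329/211288)*sqrt(5))*i.
The factor d**2 - 4*d/3 + 4/5 splits as (d - a)(d - a') with a = (2/3) + ((4/15)*sqrt(5))*i, a' = (2/3) - ((4/15)*sqrt(5))*i. At the order-1 pole a set g(d) = (d - a)*f(d) = [(-7*d**2/6 + 6*d/35 + 9/11)/(d - 1)**3] / (d - a').
Simple pole: residue = g(a) at a = (2/3) + ((4/15)*sqrt(5))*i, which is (-109785/52822) - ((214329/211288)*sqrt(5))*i.
At the order-3 pole 1 set g(d) = (d - (1))^3*f(d) = (-7*d**2/6 + 6*d/35 + 9/11)/(d**2 - 4*d/3 + 4/5).
Order-3 pole: residue = g''(a)/2; g''(1) = 219570/26411, so the residue is 109785/26411.
List the singular points by increasing real part (a conjugate pair: the negative imaginary part first).


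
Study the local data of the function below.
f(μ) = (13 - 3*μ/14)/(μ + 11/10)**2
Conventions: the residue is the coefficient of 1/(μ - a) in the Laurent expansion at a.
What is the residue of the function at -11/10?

The residue is -3/14.

At the order-2 pole -11/10 set g(μ) = (μ - (-11/10))^2*f(μ) = 13 - 3*μ/14.
Order-2 pole: residue = g'(a); g'(-11/10) = -3/14, so the residue is -3/14.


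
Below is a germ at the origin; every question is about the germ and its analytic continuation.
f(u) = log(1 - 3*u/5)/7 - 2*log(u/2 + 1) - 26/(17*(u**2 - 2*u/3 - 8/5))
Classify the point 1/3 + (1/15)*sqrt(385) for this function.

The point is a pole of order 1.

The denominator factor u**2 - 2*u/3 - 8/5 vanishes at 1/3 + (1/15)*sqrt(385) and appears to the power 1; the numerator there equals -26/17, nonzero, and no other factor vanishes.
The branch terms are analytic at this point.
Hence a pole whose order is the multiplicity, 1.


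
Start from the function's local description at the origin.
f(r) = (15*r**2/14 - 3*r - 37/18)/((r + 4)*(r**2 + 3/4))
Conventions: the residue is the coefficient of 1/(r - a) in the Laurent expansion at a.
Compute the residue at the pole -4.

At the order-1 pole -4 set g(r) = (r - (-4))*f(r) = (15*r**2/14 - 3*r - 37/18)/(r**2 + 3/4).
Simple pole: residue = g(a) at a = -4, which is 6826/4221.

The residue is 6826/4221.


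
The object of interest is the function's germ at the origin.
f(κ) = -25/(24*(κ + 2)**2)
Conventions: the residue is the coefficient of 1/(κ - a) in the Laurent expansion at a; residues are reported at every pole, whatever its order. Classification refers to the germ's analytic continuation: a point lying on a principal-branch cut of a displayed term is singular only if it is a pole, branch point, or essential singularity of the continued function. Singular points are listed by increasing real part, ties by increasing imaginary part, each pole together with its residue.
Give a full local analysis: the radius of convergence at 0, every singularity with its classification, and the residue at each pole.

Radius of convergence at 0: 2.
At -2: a pole of order 2; residue 0.

Denominator factor (κ + 2)^2: pole of order 2 at -2, modulus 2.
The radius of convergence is the smallest modulus among the singular points: 2.
At the order-2 pole -2 set g(κ) = (κ - (-2))^2*f(κ) = -25/24.
Order-2 pole: residue = g'(a); g'(-2) = 0, so the residue is 0.


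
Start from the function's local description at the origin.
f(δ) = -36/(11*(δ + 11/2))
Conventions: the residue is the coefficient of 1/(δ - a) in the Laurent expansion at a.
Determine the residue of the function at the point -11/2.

The residue is -36/11.

At the order-1 pole -11/2 set g(δ) = (δ - (-11/2))*f(δ) = -36/11.
Simple pole: residue = g(a) at a = -11/2, which is -36/11.


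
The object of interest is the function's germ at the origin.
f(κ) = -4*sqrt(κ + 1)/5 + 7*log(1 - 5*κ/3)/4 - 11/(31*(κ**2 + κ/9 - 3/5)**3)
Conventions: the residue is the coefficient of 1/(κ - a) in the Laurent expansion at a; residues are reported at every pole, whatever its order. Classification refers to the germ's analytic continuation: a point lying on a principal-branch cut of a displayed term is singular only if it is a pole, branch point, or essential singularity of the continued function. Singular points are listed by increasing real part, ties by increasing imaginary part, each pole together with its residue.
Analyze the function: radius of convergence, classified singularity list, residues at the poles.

Radius of convergence at 0: 3/5.
At -1: an algebraic (square-root) branch point.
At -1/18 - (1/90)*sqrt(4885): a pole of order 3; residue (97430850/28909819823)*sqrt(4885).
At 3/5: a logarithmic branch point.
At -1/18 + (1/90)*sqrt(4885): a pole of order 3; residue -(97430850/28909819823)*sqrt(4885).

Denominator factor (κ**2 + κ/9 - 3/5)^3: discriminant 977/405, real irrational roots -1/18 + (1/90)*sqrt(4885) and -1/18 - (1/90)*sqrt(4885); poles of order 3, moduli -1/18 + (1/90)*sqrt(4885) and 1/18 + (1/90)*sqrt(4885).
Branch term (7/4)*log(1 - κ/(3/5)): its argument vanishes at κ = 3/5, a logarithmic branch point, modulus 3/5.
Branch term (-4/5)*sqrt(1 - κ/(-1)): its argument vanishes at κ = -1, a square-root branch point, modulus 1.
The radius of convergence is the smallest modulus among the singular points: 3/5.
The branch terms are analytic at -1/18 - (1/90)*sqrt(4885) and contribute nothing to the residue; only the rational part matters.
The factor κ**2 + κ/9 - 3/5 splits as (κ - a)(κ - a') with a = -1/18 - (1/90)*sqrt(4885), a' = -1/18 + (1/90)*sqrt(4885). At the order-3 pole a set g(κ) = (κ - a)^3*(rational part) = [-11/31] / (κ - a')^3.
Order-3 pole: residue = g''(a)/2; g''(-1/18 - (1/90)*sqrt(4885)) = (194861700/28909819823)*sqrt(4885), so the residue is (97430850/28909819823)*sqrt(4885).
The branch terms are analytic at -1/18 + (1/90)*sqrt(4885) and contribute nothing to the residue; only the rational part matters.
The factor κ**2 + κ/9 - 3/5 splits as (κ - a)(κ - a') with a = -1/18 + (1/90)*sqrt(4885), a' = -1/18 - (1/90)*sqrt(4885). At the order-3 pole a set g(κ) = (κ - a)^3*(rational part) = [-11/31] / (κ - a')^3.
Order-3 pole: residue = g''(a)/2; g''(-1/18 + (1/90)*sqrt(4885)) = -(194861700/28909819823)*sqrt(4885), so the residue is -(97430850/28909819823)*sqrt(4885).
List the singular points by increasing real part (a conjugate pair: the negative imaginary part first).


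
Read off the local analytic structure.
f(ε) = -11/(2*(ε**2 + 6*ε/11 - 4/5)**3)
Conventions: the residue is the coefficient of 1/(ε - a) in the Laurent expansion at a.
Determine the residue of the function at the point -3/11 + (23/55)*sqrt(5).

The factor ε**2 + 6*ε/11 - 4/5 splits as (ε - a)(ε - a') with a = -3/11 + (23/55)*sqrt(5), a' = -3/11 - (23/55)*sqrt(5). At the order-3 pole a set g(ε) = (ε - a)^3*f(ε) = [-11/2] / (ε - a')^3.
Order-3 pole: residue = g''(a)/2; g''(-3/11 + (23/55)*sqrt(5)) = -(132867075/102981488)*sqrt(5), so the residue is -(132867075/205962976)*sqrt(5).

The residue is -(132867075/205962976)*sqrt(5).


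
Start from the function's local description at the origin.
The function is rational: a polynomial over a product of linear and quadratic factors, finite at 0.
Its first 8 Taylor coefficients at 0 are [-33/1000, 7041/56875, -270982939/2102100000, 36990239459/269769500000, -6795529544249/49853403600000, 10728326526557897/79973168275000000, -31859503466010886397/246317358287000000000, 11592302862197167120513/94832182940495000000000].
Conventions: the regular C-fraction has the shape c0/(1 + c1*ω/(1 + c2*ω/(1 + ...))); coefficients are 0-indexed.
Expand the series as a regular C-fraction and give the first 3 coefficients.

The regular C-fraction coefficients are [-33/1000, 18776/5005, -119072677/43935840].

Taylor coefficients (read off): a_0 = -33/1000, a_1 = 7041/56875, a_2 = -270982939/2102100000.
c0 = a_0 = -33/1000. Peel one level at a time: if S = 1 + c*ω/S' with S'(0) = 1, then c is the ω-coefficient of S and S' = c*ω/(S - 1).
S_1 = c0/f = 1 + (18776/5005)*ω + (119072677/11711700)*ω^2 + ...; c1 = 18776/5005.
S_2 = c1*ω/(S_1 - 1) = 1 + (-119072677/43935840)*ω + ...; c2 = -119072677/43935840.


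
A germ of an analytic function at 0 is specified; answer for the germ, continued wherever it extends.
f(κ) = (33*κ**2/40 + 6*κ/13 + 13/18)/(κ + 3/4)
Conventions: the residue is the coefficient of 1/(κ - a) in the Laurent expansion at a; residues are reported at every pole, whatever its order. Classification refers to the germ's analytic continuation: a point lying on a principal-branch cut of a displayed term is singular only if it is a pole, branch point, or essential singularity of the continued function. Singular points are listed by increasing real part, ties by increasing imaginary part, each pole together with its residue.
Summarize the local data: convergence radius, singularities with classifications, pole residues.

Denominator factor (κ + 3/4): pole of order 1 at -3/4, modulus 3/4.
The radius of convergence is the smallest modulus among the singular points: 3/4.
At the order-1 pole -3/4 set g(κ) = (κ - (-3/4))*f(κ) = 33*κ**2/40 + 6*κ/13 + 13/18.
Simple pole: residue = g(a) at a = -3/4, which is 62909/74880.

Radius of convergence at 0: 3/4.
At -3/4: a pole of order 1; residue 62909/74880.


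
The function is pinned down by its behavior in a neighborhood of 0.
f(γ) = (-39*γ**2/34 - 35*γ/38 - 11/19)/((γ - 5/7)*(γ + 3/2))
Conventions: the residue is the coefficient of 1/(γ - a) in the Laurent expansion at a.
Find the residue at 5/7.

The residue is -57676/70091.

At the order-1 pole 5/7 set g(γ) = (γ - (5/7))*f(γ) = (-39*γ**2/34 - 35*γ/38 - 11/19)/(γ + 3/2).
Simple pole: residue = g(a) at a = 5/7, which is -57676/70091.


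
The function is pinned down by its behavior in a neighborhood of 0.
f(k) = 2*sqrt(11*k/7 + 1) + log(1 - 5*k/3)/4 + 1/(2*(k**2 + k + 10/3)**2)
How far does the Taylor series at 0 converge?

Denominator factor (k**2 + k + 10/3)^2: discriminant -37/3, complex-conjugate roots (-1/2) + ((1/6)*sqrt(111))*i and (-1/2) - ((1/6)*sqrt(111))*i; poles of order 2, moduli (1/3)*sqrt(30) and (1/3)*sqrt(30).
Branch term (2)*sqrt(1 - k/(-7/11)): its argument vanishes at k = -7/11, a square-root branch point, modulus 7/11.
Branch term (1/4)*log(1 - k/(3/5)): its argument vanishes at k = 3/5, a logarithmic branch point, modulus 3/5.
The radius of convergence is the smallest modulus among the singular points: 3/5.

The radius of convergence is 3/5.


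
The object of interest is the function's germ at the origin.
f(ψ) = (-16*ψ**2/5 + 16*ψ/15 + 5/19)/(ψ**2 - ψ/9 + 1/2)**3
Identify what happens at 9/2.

Denominator factors: ψ**2 - ψ/9 + 1/2 = 81/4 at ψ = 9/2 — none vanishes.
So the germ continues analytically to 9/2.

The point is a regular point.


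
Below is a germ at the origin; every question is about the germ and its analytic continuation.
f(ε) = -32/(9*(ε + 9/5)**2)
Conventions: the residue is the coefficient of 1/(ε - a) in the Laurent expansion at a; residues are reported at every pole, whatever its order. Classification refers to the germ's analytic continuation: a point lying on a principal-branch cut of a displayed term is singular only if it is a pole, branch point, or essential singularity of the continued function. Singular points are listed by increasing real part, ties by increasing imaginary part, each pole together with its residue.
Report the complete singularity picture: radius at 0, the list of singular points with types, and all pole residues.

Radius of convergence at 0: 9/5.
At -9/5: a pole of order 2; residue 0.

Denominator factor (ε + 9/5)^2: pole of order 2 at -9/5, modulus 9/5.
The radius of convergence is the smallest modulus among the singular points: 9/5.
At the order-2 pole -9/5 set g(ε) = (ε - (-9/5))^2*f(ε) = -32/9.
Order-2 pole: residue = g'(a); g'(-9/5) = 0, so the residue is 0.


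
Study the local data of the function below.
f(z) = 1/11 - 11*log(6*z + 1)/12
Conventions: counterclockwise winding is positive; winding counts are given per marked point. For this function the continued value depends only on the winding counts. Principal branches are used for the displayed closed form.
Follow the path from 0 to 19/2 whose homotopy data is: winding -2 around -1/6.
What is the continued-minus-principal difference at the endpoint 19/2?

The rational part is single-valued and drops out of the difference; each branch term changes only by its own monodromy.
(-11/12)*log(1 - z/(-1/6)): each positive loop around -1/6 adds 2*pi*i to the log, so winding -2 contributes (-11/12)*(-2)*2*pi*i = (11/3)*pi*i.
Summing the contributions at z = 19/2 gives (11/3)*pi*i.

Continued minus principal equals (11/3)*pi*i.


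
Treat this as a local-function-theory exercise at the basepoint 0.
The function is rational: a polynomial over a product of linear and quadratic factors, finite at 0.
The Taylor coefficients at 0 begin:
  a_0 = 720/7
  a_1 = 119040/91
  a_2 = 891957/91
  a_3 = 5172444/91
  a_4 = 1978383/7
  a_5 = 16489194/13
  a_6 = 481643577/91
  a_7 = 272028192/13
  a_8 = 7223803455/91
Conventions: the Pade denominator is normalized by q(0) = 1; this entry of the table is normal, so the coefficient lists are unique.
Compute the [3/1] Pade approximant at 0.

The Pade approximant has numerator coefficients [720/7, 496029220/622609, 43111399243/13074789, 423772620137/52299156]; denominator coefficients [1, -8572993/1724148].

Taylor coefficients needed (read off): a_0 = 720/7, a_1 = 119040/91, a_2 = 891957/91, a_3 = 5172444/91, a_4 = 1978383/7.
Write the denominator as Q(τ) = 1 + q1*τ. Requiring Q*f - P = O(τ^5) with deg P <= 3 kills the coefficients of τ^4..τ^4 in Q*f:
  τ^4: a_4 + q1*a_3 = 0, i.e. 1978383/7 + (5172444/91)*q1 = 0.
Solving this linear system: q1 = -8572993/1724148.
The numerator is Q*f truncated at degree 3: P0 = a_0 = 720/7; P1 = a_1 + q1*a_0 = 496029220/622609; P2 = a_2 + q1*a_1 = 43111399243/13074789; P3 = a_3 + q1*a_2 = 423772620137/52299156.
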